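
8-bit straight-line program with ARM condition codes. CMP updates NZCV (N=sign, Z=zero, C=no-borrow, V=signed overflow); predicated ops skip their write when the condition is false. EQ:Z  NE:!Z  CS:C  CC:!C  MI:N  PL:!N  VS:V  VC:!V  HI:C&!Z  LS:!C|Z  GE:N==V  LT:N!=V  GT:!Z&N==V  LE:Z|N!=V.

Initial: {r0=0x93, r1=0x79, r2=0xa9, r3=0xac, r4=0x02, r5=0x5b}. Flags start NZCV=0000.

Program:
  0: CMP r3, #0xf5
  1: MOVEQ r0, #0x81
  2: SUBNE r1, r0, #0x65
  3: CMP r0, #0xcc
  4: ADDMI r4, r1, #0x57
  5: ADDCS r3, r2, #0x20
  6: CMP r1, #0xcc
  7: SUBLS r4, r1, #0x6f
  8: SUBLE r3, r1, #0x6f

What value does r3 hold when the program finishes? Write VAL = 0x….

VAL = 0xac

[0] flags=1000 → (cmp)
[1] flags=1000 EQ?F → skip
[2] flags=1000 NE?T → r1=0x2e
[3] flags=1000 → (cmp)
[4] flags=1000 MI?T → r4=0x85
[5] flags=1000 CS?F → skip
[6] flags=0000 → (cmp)
[7] flags=0000 LS?T → r4=0xbf
[8] flags=0000 LE?F → skip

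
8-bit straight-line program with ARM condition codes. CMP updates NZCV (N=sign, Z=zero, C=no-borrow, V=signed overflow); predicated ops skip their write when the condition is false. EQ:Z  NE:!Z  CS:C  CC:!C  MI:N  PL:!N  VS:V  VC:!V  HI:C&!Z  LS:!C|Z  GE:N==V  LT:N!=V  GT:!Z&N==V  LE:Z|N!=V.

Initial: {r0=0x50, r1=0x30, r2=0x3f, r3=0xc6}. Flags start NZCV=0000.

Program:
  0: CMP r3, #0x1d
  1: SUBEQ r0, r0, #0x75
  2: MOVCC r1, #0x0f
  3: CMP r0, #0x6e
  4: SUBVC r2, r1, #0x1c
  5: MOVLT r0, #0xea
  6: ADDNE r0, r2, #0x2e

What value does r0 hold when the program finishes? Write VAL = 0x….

0: ✓ CMP  NZCV=1010
1: · SUBEQ
2: · MOVCC
3: ✓ CMP  NZCV=1000
4: ✓ SUBVC  r2←0x14
5: ✓ MOVLT  r0←0xea
6: ✓ ADDNE  r0←0x42

VAL = 0x42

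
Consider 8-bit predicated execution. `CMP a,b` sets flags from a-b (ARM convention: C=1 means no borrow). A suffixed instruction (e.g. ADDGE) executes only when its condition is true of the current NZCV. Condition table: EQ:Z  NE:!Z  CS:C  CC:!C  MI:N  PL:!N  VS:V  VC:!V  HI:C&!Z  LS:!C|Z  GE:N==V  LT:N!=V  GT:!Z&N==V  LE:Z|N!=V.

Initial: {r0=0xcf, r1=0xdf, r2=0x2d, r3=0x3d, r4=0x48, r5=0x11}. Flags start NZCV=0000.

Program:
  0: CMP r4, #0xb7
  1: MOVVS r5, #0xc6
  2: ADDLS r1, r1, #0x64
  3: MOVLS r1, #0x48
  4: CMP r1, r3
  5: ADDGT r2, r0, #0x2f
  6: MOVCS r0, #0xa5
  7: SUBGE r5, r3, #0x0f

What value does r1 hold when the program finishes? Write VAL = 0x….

VAL = 0x48

0: ✓ CMP  NZCV=1001
1: ✓ MOVVS  r5←0xc6
2: ✓ ADDLS  r1←0x43
3: ✓ MOVLS  r1←0x48
4: ✓ CMP  NZCV=0010
5: ✓ ADDGT  r2←0xfe
6: ✓ MOVCS  r0←0xa5
7: ✓ SUBGE  r5←0x2e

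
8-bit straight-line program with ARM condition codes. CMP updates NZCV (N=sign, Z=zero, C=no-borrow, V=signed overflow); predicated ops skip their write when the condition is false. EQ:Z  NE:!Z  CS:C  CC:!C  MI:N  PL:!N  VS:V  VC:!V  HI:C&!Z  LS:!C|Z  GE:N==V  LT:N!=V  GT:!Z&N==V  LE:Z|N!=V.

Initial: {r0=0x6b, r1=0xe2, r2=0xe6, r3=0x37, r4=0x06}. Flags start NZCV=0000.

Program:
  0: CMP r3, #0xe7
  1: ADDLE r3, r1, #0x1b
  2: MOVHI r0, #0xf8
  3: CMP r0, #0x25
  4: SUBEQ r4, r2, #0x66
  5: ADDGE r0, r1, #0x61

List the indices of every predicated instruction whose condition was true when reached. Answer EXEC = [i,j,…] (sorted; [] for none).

EXEC = [5]

[0] flags=0000 → (cmp)
[1] flags=0000 LE?F → skip
[2] flags=0000 HI?F → skip
[3] flags=0010 → (cmp)
[4] flags=0010 EQ?F → skip
[5] flags=0010 GE?T → r0=0x43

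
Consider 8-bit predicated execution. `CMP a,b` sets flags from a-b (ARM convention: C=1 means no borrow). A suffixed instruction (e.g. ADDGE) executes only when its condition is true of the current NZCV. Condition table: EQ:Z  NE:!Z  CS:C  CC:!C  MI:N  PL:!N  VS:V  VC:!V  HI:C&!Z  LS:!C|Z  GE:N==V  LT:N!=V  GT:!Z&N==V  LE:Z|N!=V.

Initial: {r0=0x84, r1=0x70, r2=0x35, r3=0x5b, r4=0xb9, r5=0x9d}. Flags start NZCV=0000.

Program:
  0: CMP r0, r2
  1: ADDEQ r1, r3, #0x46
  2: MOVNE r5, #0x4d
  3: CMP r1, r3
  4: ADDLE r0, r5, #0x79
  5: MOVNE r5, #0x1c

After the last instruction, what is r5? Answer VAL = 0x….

VAL = 0x1c

[0] flags=0011 → (cmp)
[1] flags=0011 EQ?F → skip
[2] flags=0011 NE?T → r5=0x4d
[3] flags=0010 → (cmp)
[4] flags=0010 LE?F → skip
[5] flags=0010 NE?T → r5=0x1c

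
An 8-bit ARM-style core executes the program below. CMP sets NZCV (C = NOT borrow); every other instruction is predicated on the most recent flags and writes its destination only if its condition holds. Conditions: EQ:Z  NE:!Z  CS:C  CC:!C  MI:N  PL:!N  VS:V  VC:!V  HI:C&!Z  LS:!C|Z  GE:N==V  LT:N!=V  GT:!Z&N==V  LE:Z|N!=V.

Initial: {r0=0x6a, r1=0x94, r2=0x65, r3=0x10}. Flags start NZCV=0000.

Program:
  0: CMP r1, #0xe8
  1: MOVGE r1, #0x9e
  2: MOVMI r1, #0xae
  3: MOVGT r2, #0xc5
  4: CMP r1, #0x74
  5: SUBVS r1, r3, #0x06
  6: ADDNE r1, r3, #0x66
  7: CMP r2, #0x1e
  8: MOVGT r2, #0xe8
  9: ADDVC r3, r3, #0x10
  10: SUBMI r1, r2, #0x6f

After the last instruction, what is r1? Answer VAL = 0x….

VAL = 0x76

[0] flags=1000 → (cmp)
[1] flags=1000 GE?F → skip
[2] flags=1000 MI?T → r1=0xae
[3] flags=1000 GT?F → skip
[4] flags=0011 → (cmp)
[5] flags=0011 VS?T → r1=0x0a
[6] flags=0011 NE?T → r1=0x76
[7] flags=0010 → (cmp)
[8] flags=0010 GT?T → r2=0xe8
[9] flags=0010 VC?T → r3=0x20
[10] flags=0010 MI?F → skip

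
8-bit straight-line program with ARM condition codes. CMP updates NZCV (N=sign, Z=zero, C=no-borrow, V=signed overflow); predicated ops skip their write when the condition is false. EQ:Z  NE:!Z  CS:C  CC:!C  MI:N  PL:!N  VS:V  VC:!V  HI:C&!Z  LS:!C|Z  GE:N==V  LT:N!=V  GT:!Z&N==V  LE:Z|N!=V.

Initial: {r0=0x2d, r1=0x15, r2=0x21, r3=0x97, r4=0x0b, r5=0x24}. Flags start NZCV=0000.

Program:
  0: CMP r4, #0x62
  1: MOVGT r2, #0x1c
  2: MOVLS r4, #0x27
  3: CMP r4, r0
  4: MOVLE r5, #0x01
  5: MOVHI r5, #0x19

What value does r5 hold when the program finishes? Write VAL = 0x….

VAL = 0x01

[0] flags=1000 → (cmp)
[1] flags=1000 GT?F → skip
[2] flags=1000 LS?T → r4=0x27
[3] flags=1000 → (cmp)
[4] flags=1000 LE?T → r5=0x01
[5] flags=1000 HI?F → skip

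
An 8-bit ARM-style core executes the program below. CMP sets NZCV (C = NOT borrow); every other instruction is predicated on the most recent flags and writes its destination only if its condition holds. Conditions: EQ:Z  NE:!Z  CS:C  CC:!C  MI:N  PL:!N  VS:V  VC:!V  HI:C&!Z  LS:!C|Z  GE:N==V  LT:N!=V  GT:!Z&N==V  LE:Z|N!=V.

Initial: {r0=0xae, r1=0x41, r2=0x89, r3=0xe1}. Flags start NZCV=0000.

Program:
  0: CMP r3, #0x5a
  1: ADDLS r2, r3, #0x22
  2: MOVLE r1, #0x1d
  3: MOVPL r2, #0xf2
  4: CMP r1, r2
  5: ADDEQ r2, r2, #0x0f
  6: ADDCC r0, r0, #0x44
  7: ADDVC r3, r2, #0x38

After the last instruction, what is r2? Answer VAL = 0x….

[0] flags=1010 → (cmp)
[1] flags=1010 LS?F → skip
[2] flags=1010 LE?T → r1=0x1d
[3] flags=1010 PL?F → skip
[4] flags=1001 → (cmp)
[5] flags=1001 EQ?F → skip
[6] flags=1001 CC?T → r0=0xf2
[7] flags=1001 VC?F → skip

VAL = 0x89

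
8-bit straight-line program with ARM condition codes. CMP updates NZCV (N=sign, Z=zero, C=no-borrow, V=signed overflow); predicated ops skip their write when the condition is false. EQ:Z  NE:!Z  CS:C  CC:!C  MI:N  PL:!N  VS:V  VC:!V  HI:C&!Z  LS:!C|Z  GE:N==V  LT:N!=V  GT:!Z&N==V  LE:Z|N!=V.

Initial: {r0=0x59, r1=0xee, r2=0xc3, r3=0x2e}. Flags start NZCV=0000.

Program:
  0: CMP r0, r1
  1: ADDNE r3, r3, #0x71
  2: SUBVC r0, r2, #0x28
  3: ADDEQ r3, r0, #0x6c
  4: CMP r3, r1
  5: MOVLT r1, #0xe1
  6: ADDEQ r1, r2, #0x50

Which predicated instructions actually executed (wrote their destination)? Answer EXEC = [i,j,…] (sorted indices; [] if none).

EXEC = [1,2,5]

0: ✓ CMP  NZCV=0000
1: ✓ ADDNE  r3←0x9f
2: ✓ SUBVC  r0←0x9b
3: · ADDEQ
4: ✓ CMP  NZCV=1000
5: ✓ MOVLT  r1←0xe1
6: · ADDEQ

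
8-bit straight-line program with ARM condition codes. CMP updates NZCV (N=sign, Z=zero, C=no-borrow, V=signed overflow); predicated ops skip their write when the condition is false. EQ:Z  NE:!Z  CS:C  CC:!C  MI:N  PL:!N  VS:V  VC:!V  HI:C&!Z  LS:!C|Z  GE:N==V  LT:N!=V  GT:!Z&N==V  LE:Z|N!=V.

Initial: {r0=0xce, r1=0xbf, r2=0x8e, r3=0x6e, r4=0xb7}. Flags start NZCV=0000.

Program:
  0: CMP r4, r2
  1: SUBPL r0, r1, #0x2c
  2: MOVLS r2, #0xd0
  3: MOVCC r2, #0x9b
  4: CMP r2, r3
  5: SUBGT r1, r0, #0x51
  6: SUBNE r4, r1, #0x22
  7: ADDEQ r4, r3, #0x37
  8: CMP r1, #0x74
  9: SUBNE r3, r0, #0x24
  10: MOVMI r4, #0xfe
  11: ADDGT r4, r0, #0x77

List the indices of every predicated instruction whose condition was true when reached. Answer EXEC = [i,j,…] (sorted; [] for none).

EXEC = [1,6,9]

[0] flags=0010 → (cmp)
[1] flags=0010 PL?T → r0=0x93
[2] flags=0010 LS?F → skip
[3] flags=0010 CC?F → skip
[4] flags=0011 → (cmp)
[5] flags=0011 GT?F → skip
[6] flags=0011 NE?T → r4=0x9d
[7] flags=0011 EQ?F → skip
[8] flags=0011 → (cmp)
[9] flags=0011 NE?T → r3=0x6f
[10] flags=0011 MI?F → skip
[11] flags=0011 GT?F → skip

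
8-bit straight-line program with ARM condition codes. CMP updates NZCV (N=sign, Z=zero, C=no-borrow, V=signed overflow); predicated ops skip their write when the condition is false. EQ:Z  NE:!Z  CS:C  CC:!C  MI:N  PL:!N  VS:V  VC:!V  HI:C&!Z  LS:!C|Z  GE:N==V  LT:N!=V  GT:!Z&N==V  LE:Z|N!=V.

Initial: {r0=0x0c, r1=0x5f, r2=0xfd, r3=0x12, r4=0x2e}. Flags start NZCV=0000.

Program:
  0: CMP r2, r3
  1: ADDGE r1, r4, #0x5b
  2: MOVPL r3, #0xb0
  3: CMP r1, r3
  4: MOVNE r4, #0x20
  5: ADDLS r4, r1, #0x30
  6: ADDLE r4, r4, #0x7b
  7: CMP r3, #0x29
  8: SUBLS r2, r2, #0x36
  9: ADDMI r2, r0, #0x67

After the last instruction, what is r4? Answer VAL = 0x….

[0] flags=1010 → (cmp)
[1] flags=1010 GE?F → skip
[2] flags=1010 PL?F → skip
[3] flags=0010 → (cmp)
[4] flags=0010 NE?T → r4=0x20
[5] flags=0010 LS?F → skip
[6] flags=0010 LE?F → skip
[7] flags=1000 → (cmp)
[8] flags=1000 LS?T → r2=0xc7
[9] flags=1000 MI?T → r2=0x73

VAL = 0x20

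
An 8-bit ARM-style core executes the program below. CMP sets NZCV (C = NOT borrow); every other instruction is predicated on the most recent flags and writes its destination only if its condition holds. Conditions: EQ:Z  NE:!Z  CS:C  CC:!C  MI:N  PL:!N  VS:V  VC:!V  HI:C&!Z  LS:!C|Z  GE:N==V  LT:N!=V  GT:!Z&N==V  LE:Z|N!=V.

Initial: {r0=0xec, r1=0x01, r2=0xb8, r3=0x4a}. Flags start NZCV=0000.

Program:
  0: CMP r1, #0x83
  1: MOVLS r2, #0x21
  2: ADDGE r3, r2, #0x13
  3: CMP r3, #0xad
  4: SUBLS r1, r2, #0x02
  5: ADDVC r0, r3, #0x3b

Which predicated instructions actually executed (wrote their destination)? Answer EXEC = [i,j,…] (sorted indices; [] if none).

0: ✓ CMP  NZCV=0000
1: ✓ MOVLS  r2←0x21
2: ✓ ADDGE  r3←0x34
3: ✓ CMP  NZCV=1001
4: ✓ SUBLS  r1←0x1f
5: · ADDVC

EXEC = [1,2,4]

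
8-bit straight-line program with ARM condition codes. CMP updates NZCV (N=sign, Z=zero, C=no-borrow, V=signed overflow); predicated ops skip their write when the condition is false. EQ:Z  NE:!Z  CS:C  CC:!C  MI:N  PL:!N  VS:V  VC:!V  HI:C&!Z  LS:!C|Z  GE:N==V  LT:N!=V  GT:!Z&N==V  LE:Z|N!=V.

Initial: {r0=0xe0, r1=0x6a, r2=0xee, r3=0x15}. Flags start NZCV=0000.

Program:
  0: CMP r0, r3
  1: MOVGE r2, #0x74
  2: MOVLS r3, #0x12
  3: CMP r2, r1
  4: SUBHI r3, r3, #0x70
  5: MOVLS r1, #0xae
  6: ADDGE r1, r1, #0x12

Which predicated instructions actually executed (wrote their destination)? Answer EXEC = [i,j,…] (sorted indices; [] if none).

0: ✓ CMP  NZCV=1010
1: · MOVGE
2: · MOVLS
3: ✓ CMP  NZCV=1010
4: ✓ SUBHI  r3←0xa5
5: · MOVLS
6: · ADDGE

EXEC = [4]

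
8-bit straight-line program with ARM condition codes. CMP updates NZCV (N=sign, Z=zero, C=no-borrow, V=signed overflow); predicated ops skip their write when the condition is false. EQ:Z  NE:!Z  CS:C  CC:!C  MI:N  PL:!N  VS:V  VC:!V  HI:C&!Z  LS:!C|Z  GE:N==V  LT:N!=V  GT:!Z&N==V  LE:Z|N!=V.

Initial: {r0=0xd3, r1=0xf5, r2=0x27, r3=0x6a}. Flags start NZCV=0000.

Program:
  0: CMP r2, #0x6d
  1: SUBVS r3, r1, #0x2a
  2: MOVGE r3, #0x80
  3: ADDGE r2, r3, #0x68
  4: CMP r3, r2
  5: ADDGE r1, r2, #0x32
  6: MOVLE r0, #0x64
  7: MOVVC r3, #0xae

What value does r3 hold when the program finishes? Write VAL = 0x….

0: ✓ CMP  NZCV=1000
1: · SUBVS
2: · MOVGE
3: · ADDGE
4: ✓ CMP  NZCV=0010
5: ✓ ADDGE  r1←0x59
6: · MOVLE
7: ✓ MOVVC  r3←0xae

VAL = 0xae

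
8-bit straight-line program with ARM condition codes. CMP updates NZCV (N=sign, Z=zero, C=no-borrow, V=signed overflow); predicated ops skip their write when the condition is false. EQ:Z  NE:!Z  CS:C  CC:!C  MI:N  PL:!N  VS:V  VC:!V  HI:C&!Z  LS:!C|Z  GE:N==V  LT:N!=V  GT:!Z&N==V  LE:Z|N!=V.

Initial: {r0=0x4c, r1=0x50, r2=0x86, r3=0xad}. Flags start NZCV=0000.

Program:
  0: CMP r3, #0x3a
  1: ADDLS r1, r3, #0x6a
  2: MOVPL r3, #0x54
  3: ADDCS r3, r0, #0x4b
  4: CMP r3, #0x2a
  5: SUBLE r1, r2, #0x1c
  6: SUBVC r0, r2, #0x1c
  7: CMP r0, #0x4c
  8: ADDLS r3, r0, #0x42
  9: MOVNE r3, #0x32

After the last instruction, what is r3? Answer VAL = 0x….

VAL = 0x8e

[0] flags=0011 → (cmp)
[1] flags=0011 LS?F → skip
[2] flags=0011 PL?T → r3=0x54
[3] flags=0011 CS?T → r3=0x97
[4] flags=0011 → (cmp)
[5] flags=0011 LE?T → r1=0x6a
[6] flags=0011 VC?F → skip
[7] flags=0110 → (cmp)
[8] flags=0110 LS?T → r3=0x8e
[9] flags=0110 NE?F → skip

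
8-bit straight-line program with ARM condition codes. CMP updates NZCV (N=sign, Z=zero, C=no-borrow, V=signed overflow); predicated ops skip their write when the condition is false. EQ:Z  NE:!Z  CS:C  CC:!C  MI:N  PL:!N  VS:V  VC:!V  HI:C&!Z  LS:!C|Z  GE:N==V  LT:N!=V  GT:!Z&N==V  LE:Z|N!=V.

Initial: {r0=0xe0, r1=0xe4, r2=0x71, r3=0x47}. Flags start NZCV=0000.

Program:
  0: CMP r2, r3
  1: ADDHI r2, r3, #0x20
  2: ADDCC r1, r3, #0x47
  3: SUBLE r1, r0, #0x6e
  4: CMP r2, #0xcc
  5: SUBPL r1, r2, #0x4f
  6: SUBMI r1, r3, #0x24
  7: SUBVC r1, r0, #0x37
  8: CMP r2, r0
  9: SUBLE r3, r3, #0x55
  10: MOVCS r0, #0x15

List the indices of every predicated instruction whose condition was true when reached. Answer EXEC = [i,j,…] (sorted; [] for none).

EXEC = [1,6]

0: ✓ CMP  NZCV=0010
1: ✓ ADDHI  r2←0x67
2: · ADDCC
3: · SUBLE
4: ✓ CMP  NZCV=1001
5: · SUBPL
6: ✓ SUBMI  r1←0x23
7: · SUBVC
8: ✓ CMP  NZCV=1001
9: · SUBLE
10: · MOVCS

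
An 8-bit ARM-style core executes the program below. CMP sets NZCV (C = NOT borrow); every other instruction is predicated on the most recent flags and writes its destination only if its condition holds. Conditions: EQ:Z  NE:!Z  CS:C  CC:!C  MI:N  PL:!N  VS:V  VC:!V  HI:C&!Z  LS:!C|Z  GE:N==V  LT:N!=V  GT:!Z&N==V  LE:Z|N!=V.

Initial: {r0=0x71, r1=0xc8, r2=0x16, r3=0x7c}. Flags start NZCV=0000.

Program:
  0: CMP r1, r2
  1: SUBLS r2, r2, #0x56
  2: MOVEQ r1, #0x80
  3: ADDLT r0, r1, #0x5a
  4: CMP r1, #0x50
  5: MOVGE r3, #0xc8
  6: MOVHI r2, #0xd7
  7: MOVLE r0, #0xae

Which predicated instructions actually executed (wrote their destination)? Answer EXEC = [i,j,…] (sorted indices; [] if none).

[0] flags=1010 → (cmp)
[1] flags=1010 LS?F → skip
[2] flags=1010 EQ?F → skip
[3] flags=1010 LT?T → r0=0x22
[4] flags=0011 → (cmp)
[5] flags=0011 GE?F → skip
[6] flags=0011 HI?T → r2=0xd7
[7] flags=0011 LE?T → r0=0xae

EXEC = [3,6,7]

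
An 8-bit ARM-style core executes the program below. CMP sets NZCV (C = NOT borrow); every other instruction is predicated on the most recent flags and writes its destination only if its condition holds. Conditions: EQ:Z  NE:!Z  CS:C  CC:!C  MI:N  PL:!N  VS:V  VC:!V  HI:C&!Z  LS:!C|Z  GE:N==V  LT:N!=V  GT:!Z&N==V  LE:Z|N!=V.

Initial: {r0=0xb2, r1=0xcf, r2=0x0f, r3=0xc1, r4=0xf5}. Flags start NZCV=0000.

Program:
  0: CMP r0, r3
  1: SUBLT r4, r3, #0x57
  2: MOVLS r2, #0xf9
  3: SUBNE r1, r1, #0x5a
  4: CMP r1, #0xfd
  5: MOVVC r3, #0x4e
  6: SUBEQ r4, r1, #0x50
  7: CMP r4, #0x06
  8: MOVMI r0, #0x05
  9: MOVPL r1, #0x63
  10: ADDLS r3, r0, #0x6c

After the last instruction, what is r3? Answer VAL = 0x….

[0] flags=1000 → (cmp)
[1] flags=1000 LT?T → r4=0x6a
[2] flags=1000 LS?T → r2=0xf9
[3] flags=1000 NE?T → r1=0x75
[4] flags=0000 → (cmp)
[5] flags=0000 VC?T → r3=0x4e
[6] flags=0000 EQ?F → skip
[7] flags=0010 → (cmp)
[8] flags=0010 MI?F → skip
[9] flags=0010 PL?T → r1=0x63
[10] flags=0010 LS?F → skip

VAL = 0x4e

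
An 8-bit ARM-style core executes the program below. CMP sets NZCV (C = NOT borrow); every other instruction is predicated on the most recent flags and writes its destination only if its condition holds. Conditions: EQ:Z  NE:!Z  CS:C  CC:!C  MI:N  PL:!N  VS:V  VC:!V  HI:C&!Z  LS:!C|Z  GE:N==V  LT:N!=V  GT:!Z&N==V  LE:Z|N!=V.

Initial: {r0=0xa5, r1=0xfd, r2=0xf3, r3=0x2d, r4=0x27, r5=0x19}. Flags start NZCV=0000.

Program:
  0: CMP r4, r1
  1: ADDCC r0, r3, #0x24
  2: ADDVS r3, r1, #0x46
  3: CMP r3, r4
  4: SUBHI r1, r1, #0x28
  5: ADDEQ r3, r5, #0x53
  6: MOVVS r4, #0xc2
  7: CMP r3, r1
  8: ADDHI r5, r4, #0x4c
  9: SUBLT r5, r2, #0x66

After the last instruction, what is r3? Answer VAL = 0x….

VAL = 0x2d

0: ✓ CMP  NZCV=0000
1: ✓ ADDCC  r0←0x51
2: · ADDVS
3: ✓ CMP  NZCV=0010
4: ✓ SUBHI  r1←0xd5
5: · ADDEQ
6: · MOVVS
7: ✓ CMP  NZCV=0000
8: · ADDHI
9: · SUBLT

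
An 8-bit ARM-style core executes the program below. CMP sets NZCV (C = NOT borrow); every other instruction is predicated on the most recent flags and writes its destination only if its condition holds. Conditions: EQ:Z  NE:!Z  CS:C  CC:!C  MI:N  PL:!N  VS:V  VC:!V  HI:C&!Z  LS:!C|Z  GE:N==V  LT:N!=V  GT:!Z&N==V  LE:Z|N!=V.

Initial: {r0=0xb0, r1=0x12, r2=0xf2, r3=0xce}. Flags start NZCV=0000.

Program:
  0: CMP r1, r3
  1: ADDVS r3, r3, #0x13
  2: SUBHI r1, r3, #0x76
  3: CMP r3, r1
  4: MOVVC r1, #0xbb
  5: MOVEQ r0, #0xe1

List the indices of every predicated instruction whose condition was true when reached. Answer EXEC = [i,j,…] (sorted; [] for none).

0: ✓ CMP  NZCV=0000
1: · ADDVS
2: · SUBHI
3: ✓ CMP  NZCV=1010
4: ✓ MOVVC  r1←0xbb
5: · MOVEQ

EXEC = [4]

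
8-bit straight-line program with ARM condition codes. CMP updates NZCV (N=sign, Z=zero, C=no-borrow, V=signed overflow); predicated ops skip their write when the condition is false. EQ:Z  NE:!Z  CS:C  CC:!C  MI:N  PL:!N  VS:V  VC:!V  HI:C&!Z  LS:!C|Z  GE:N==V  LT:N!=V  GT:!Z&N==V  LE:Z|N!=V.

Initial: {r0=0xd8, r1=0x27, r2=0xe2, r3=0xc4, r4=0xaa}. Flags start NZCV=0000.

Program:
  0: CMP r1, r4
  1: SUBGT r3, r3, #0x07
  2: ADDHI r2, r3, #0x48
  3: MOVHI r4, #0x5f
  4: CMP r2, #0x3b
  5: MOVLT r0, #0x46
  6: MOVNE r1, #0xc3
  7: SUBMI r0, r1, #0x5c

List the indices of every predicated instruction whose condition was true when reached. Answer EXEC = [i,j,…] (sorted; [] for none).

EXEC = [1,5,6,7]

[0] flags=0000 → (cmp)
[1] flags=0000 GT?T → r3=0xbd
[2] flags=0000 HI?F → skip
[3] flags=0000 HI?F → skip
[4] flags=1010 → (cmp)
[5] flags=1010 LT?T → r0=0x46
[6] flags=1010 NE?T → r1=0xc3
[7] flags=1010 MI?T → r0=0x67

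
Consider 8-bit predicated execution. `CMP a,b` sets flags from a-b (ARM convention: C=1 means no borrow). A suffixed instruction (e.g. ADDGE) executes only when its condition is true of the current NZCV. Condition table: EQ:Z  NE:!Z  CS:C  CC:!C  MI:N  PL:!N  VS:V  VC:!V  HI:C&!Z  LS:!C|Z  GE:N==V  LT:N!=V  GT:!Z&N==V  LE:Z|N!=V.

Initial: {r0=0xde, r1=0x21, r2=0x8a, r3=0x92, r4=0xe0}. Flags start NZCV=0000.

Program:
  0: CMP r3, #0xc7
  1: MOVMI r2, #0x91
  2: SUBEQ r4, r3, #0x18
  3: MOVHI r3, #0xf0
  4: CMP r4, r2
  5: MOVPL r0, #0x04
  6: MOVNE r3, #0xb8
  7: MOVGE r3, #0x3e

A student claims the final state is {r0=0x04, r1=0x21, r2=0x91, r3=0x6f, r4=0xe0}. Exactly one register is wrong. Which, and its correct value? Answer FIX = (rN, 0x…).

0: ✓ CMP  NZCV=1000
1: ✓ MOVMI  r2←0x91
2: · SUBEQ
3: · MOVHI
4: ✓ CMP  NZCV=0010
5: ✓ MOVPL  r0←0x04
6: ✓ MOVNE  r3←0xb8
7: ✓ MOVGE  r3←0x3e

FIX = (r3, 0x3e)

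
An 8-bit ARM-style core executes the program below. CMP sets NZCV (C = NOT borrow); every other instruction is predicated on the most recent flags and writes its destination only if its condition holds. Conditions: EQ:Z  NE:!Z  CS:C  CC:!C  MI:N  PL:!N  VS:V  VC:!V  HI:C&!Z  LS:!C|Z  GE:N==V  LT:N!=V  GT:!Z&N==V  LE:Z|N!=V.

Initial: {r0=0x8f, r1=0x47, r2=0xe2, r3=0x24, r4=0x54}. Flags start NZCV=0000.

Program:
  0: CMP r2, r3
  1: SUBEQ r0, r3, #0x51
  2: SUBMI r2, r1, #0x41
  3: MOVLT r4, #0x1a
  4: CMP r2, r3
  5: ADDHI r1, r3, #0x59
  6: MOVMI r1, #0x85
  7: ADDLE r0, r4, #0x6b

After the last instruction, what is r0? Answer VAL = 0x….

[0] flags=1010 → (cmp)
[1] flags=1010 EQ?F → skip
[2] flags=1010 MI?T → r2=0x06
[3] flags=1010 LT?T → r4=0x1a
[4] flags=1000 → (cmp)
[5] flags=1000 HI?F → skip
[6] flags=1000 MI?T → r1=0x85
[7] flags=1000 LE?T → r0=0x85

VAL = 0x85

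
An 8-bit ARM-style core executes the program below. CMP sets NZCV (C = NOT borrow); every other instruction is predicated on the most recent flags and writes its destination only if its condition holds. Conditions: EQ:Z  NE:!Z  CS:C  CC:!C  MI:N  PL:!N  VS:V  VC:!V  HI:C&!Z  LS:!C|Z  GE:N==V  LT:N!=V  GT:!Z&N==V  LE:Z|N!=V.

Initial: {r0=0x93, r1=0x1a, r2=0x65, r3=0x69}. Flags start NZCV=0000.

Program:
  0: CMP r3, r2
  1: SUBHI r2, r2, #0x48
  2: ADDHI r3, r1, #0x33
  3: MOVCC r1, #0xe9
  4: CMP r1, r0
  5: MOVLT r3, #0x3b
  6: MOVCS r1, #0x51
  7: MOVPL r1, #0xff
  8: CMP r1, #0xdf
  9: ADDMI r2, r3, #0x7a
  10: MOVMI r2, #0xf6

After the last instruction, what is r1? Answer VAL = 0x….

VAL = 0x1a

0: ✓ CMP  NZCV=0010
1: ✓ SUBHI  r2←0x1d
2: ✓ ADDHI  r3←0x4d
3: · MOVCC
4: ✓ CMP  NZCV=1001
5: · MOVLT
6: · MOVCS
7: · MOVPL
8: ✓ CMP  NZCV=0000
9: · ADDMI
10: · MOVMI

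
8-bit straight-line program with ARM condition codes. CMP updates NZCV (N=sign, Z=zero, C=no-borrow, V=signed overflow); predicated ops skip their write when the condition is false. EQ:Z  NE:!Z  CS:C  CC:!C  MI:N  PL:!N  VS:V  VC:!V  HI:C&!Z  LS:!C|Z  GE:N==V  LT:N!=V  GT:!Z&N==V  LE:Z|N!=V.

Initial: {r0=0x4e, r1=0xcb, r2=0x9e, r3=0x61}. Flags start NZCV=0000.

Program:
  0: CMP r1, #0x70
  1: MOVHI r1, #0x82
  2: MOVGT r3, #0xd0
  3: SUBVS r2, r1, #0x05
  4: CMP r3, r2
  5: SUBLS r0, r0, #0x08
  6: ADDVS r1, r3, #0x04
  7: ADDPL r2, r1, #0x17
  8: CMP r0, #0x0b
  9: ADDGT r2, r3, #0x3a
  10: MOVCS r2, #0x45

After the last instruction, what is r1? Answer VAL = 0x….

VAL = 0x82

[0] flags=0011 → (cmp)
[1] flags=0011 HI?T → r1=0x82
[2] flags=0011 GT?F → skip
[3] flags=0011 VS?T → r2=0x7d
[4] flags=1000 → (cmp)
[5] flags=1000 LS?T → r0=0x46
[6] flags=1000 VS?F → skip
[7] flags=1000 PL?F → skip
[8] flags=0010 → (cmp)
[9] flags=0010 GT?T → r2=0x9b
[10] flags=0010 CS?T → r2=0x45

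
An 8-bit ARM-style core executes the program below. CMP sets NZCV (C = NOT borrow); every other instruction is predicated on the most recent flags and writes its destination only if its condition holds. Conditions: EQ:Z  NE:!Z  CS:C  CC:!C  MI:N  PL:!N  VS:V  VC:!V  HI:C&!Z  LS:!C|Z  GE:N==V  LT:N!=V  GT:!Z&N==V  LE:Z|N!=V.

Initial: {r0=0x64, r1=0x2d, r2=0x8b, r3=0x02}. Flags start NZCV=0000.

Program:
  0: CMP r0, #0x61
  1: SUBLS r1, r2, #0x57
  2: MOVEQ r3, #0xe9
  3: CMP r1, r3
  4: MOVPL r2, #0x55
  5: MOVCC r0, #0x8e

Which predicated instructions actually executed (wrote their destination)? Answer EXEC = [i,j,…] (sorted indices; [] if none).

[0] flags=0010 → (cmp)
[1] flags=0010 LS?F → skip
[2] flags=0010 EQ?F → skip
[3] flags=0010 → (cmp)
[4] flags=0010 PL?T → r2=0x55
[5] flags=0010 CC?F → skip

EXEC = [4]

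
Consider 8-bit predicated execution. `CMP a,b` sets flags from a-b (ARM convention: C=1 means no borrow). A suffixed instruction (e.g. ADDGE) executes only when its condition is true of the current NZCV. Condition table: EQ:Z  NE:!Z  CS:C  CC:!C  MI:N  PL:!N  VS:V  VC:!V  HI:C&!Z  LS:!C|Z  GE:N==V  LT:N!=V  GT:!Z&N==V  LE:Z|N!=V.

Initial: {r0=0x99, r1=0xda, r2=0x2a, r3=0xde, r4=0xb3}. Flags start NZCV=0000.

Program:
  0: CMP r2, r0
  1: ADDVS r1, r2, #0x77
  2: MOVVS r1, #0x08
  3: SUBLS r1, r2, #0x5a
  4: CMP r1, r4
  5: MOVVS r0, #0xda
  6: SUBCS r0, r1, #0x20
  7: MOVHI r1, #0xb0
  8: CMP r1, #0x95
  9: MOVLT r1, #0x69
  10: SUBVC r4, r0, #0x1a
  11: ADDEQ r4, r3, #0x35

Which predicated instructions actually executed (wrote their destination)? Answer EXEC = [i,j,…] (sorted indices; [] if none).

0: ✓ CMP  NZCV=1001
1: ✓ ADDVS  r1←0xa1
2: ✓ MOVVS  r1←0x08
3: ✓ SUBLS  r1←0xd0
4: ✓ CMP  NZCV=0010
5: · MOVVS
6: ✓ SUBCS  r0←0xb0
7: ✓ MOVHI  r1←0xb0
8: ✓ CMP  NZCV=0010
9: · MOVLT
10: ✓ SUBVC  r4←0x96
11: · ADDEQ

EXEC = [1,2,3,6,7,10]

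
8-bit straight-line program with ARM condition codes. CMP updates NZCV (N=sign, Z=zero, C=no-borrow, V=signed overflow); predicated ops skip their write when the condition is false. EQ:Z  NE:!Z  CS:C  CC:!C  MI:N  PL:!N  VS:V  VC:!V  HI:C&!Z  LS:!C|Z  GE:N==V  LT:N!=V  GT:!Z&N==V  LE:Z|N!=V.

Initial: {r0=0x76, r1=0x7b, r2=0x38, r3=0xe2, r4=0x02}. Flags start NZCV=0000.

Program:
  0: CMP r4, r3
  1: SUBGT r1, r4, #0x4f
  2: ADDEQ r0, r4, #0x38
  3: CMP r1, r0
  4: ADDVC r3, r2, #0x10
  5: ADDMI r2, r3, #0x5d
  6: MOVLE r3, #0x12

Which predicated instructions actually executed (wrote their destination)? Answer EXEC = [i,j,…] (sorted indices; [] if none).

[0] flags=0000 → (cmp)
[1] flags=0000 GT?T → r1=0xb3
[2] flags=0000 EQ?F → skip
[3] flags=0011 → (cmp)
[4] flags=0011 VC?F → skip
[5] flags=0011 MI?F → skip
[6] flags=0011 LE?T → r3=0x12

EXEC = [1,6]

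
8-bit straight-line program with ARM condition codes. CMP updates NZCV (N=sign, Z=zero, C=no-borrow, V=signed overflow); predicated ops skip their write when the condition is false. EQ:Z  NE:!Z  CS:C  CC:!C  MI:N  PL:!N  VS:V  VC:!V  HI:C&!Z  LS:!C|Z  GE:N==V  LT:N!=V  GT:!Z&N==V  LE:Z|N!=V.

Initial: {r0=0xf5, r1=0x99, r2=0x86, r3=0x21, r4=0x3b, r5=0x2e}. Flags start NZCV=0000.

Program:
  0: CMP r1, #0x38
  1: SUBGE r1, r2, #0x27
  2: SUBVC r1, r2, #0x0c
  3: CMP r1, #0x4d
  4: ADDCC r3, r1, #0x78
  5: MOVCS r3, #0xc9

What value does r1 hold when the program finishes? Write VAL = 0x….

VAL = 0x99

0: ✓ CMP  NZCV=0011
1: · SUBGE
2: · SUBVC
3: ✓ CMP  NZCV=0011
4: · ADDCC
5: ✓ MOVCS  r3←0xc9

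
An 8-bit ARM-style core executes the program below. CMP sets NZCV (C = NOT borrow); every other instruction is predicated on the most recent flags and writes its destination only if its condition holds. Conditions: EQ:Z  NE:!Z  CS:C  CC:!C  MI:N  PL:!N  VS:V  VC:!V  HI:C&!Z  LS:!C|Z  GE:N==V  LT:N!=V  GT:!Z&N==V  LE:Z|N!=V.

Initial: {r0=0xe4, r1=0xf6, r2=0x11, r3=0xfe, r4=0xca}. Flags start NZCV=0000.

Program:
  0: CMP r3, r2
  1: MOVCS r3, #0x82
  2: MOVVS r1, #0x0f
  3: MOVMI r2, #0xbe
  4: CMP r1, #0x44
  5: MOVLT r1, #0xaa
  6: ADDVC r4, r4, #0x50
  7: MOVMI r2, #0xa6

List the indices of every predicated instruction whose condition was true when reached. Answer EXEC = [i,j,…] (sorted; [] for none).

EXEC = [1,3,5,6,7]

0: ✓ CMP  NZCV=1010
1: ✓ MOVCS  r3←0x82
2: · MOVVS
3: ✓ MOVMI  r2←0xbe
4: ✓ CMP  NZCV=1010
5: ✓ MOVLT  r1←0xaa
6: ✓ ADDVC  r4←0x1a
7: ✓ MOVMI  r2←0xa6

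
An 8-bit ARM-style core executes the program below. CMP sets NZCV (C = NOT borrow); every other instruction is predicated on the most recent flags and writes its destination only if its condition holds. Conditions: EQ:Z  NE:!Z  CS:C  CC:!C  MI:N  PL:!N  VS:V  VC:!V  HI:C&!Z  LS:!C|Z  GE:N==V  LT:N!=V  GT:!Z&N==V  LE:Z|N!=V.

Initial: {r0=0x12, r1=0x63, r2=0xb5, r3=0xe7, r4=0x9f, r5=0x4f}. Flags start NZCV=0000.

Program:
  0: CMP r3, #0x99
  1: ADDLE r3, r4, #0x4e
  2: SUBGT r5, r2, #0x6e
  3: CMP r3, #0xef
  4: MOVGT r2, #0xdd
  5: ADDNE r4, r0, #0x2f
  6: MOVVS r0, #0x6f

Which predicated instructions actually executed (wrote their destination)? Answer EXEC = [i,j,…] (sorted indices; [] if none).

[0] flags=0010 → (cmp)
[1] flags=0010 LE?F → skip
[2] flags=0010 GT?T → r5=0x47
[3] flags=1000 → (cmp)
[4] flags=1000 GT?F → skip
[5] flags=1000 NE?T → r4=0x41
[6] flags=1000 VS?F → skip

EXEC = [2,5]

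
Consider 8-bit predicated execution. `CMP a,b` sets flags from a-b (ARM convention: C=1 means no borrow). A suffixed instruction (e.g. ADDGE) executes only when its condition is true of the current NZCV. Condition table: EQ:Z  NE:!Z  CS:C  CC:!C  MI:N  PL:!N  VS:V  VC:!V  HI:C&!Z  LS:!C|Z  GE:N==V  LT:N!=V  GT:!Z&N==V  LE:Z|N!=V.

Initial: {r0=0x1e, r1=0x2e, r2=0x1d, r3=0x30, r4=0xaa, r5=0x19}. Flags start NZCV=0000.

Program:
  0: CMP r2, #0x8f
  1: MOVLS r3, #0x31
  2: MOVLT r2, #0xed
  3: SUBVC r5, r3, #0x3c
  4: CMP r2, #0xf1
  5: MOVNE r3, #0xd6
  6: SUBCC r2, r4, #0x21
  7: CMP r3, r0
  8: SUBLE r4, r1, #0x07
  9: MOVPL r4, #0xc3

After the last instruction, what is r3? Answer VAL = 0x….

VAL = 0xd6

0: ✓ CMP  NZCV=1001
1: ✓ MOVLS  r3←0x31
2: · MOVLT
3: · SUBVC
4: ✓ CMP  NZCV=0000
5: ✓ MOVNE  r3←0xd6
6: ✓ SUBCC  r2←0x89
7: ✓ CMP  NZCV=1010
8: ✓ SUBLE  r4←0x27
9: · MOVPL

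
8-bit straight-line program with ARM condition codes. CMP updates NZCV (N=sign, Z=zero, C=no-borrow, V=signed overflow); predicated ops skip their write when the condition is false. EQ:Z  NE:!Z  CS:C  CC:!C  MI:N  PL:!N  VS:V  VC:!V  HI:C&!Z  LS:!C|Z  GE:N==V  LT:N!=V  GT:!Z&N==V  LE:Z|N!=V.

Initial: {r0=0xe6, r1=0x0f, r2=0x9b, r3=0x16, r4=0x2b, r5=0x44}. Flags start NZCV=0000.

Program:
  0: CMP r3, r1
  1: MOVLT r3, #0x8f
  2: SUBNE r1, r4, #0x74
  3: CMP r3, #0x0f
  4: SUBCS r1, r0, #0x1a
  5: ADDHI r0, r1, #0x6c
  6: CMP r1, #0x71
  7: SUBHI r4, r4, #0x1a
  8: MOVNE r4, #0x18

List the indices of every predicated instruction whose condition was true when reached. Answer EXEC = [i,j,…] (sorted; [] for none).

EXEC = [2,4,5,7,8]

0: ✓ CMP  NZCV=0010
1: · MOVLT
2: ✓ SUBNE  r1←0xb7
3: ✓ CMP  NZCV=0010
4: ✓ SUBCS  r1←0xcc
5: ✓ ADDHI  r0←0x38
6: ✓ CMP  NZCV=0011
7: ✓ SUBHI  r4←0x11
8: ✓ MOVNE  r4←0x18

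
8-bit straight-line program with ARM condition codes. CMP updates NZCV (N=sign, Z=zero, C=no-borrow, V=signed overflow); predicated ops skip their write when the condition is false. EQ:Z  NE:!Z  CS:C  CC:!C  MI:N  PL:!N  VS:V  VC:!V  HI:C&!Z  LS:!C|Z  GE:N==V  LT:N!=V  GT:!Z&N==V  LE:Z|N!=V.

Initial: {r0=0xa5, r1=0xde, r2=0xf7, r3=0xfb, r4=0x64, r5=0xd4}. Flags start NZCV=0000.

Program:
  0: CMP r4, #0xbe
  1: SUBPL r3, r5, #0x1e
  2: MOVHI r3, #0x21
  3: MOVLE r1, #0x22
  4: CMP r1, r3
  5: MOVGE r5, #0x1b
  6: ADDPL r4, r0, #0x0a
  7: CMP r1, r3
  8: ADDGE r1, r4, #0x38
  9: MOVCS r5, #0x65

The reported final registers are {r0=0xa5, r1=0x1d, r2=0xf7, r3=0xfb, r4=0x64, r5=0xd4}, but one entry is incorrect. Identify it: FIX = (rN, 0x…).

FIX = (r1, 0xde)

[0] flags=1001 → (cmp)
[1] flags=1001 PL?F → skip
[2] flags=1001 HI?F → skip
[3] flags=1001 LE?F → skip
[4] flags=1000 → (cmp)
[5] flags=1000 GE?F → skip
[6] flags=1000 PL?F → skip
[7] flags=1000 → (cmp)
[8] flags=1000 GE?F → skip
[9] flags=1000 CS?F → skip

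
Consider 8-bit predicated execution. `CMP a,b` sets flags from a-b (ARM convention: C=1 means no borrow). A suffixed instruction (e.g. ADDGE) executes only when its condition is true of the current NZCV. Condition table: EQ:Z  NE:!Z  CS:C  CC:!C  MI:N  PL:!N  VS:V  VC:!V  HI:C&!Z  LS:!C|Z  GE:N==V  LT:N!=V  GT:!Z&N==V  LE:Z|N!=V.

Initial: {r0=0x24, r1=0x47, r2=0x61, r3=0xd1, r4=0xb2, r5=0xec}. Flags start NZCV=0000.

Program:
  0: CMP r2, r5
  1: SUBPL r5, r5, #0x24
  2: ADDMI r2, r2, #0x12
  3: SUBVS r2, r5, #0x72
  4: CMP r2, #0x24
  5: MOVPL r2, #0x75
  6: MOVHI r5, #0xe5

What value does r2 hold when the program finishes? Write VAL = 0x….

[0] flags=0000 → (cmp)
[1] flags=0000 PL?T → r5=0xc8
[2] flags=0000 MI?F → skip
[3] flags=0000 VS?F → skip
[4] flags=0010 → (cmp)
[5] flags=0010 PL?T → r2=0x75
[6] flags=0010 HI?T → r5=0xe5

VAL = 0x75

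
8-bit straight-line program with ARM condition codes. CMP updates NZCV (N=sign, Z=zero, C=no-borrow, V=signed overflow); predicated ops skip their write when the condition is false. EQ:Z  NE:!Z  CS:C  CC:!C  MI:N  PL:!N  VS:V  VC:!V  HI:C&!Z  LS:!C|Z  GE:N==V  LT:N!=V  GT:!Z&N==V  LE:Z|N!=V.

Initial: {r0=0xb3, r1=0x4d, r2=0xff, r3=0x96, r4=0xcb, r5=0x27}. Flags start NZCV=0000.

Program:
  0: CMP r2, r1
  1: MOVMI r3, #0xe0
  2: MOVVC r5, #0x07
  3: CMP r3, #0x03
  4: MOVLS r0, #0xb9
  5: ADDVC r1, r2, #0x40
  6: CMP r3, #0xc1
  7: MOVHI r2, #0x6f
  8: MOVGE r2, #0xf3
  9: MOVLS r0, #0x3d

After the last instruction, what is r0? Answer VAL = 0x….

VAL = 0xb3

[0] flags=1010 → (cmp)
[1] flags=1010 MI?T → r3=0xe0
[2] flags=1010 VC?T → r5=0x07
[3] flags=1010 → (cmp)
[4] flags=1010 LS?F → skip
[5] flags=1010 VC?T → r1=0x3f
[6] flags=0010 → (cmp)
[7] flags=0010 HI?T → r2=0x6f
[8] flags=0010 GE?T → r2=0xf3
[9] flags=0010 LS?F → skip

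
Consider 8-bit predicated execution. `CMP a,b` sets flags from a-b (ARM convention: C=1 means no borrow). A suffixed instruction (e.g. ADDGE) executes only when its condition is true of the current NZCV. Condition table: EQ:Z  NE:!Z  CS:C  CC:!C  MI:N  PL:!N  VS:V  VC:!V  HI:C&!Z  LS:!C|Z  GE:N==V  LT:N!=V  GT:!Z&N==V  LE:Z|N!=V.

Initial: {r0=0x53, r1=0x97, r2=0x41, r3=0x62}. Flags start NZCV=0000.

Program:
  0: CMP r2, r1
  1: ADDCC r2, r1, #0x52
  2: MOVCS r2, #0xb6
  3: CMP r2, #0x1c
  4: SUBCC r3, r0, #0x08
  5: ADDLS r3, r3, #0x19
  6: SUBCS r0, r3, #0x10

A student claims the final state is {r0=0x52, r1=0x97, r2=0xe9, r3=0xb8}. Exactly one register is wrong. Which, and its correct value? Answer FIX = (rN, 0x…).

[0] flags=1001 → (cmp)
[1] flags=1001 CC?T → r2=0xe9
[2] flags=1001 CS?F → skip
[3] flags=1010 → (cmp)
[4] flags=1010 CC?F → skip
[5] flags=1010 LS?F → skip
[6] flags=1010 CS?T → r0=0x52

FIX = (r3, 0x62)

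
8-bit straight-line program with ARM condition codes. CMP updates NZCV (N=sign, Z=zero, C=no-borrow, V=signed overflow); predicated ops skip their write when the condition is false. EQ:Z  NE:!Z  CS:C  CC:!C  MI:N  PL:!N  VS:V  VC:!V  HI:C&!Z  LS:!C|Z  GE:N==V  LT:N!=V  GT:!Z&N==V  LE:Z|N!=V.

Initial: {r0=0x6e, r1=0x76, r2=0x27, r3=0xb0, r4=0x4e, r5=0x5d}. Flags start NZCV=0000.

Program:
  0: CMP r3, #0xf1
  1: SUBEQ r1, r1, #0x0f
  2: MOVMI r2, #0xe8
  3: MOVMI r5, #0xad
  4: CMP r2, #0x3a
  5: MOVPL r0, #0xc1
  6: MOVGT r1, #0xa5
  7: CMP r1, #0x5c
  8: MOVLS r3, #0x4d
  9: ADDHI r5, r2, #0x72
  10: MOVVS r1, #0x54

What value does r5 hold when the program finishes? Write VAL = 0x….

[0] flags=1000 → (cmp)
[1] flags=1000 EQ?F → skip
[2] flags=1000 MI?T → r2=0xe8
[3] flags=1000 MI?T → r5=0xad
[4] flags=1010 → (cmp)
[5] flags=1010 PL?F → skip
[6] flags=1010 GT?F → skip
[7] flags=0010 → (cmp)
[8] flags=0010 LS?F → skip
[9] flags=0010 HI?T → r5=0x5a
[10] flags=0010 VS?F → skip

VAL = 0x5a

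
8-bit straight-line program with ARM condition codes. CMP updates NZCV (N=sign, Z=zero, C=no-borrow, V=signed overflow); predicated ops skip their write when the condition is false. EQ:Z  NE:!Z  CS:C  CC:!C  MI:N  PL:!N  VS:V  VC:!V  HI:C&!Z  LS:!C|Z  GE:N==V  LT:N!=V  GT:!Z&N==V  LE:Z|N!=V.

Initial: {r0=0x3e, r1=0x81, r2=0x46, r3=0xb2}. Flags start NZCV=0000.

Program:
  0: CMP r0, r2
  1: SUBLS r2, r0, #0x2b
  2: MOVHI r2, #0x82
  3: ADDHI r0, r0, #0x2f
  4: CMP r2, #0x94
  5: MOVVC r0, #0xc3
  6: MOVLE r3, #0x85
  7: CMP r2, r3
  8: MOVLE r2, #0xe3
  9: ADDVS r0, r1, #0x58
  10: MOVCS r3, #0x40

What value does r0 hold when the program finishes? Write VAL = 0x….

0: ✓ CMP  NZCV=1000
1: ✓ SUBLS  r2←0x13
2: · MOVHI
3: · ADDHI
4: ✓ CMP  NZCV=0000
5: ✓ MOVVC  r0←0xc3
6: · MOVLE
7: ✓ CMP  NZCV=0000
8: · MOVLE
9: · ADDVS
10: · MOVCS

VAL = 0xc3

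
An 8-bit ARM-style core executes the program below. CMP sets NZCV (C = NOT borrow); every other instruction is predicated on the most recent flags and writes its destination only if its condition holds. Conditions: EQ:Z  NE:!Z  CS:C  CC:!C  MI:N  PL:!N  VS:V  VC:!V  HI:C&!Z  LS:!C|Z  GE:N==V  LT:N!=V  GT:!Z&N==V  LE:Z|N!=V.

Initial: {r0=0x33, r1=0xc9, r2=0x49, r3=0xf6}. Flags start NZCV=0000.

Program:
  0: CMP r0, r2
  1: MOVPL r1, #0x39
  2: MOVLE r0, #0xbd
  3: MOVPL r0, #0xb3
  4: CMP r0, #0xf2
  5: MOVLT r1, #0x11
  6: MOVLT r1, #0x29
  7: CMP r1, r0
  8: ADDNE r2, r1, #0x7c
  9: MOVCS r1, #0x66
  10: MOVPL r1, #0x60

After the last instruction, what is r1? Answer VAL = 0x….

0: ✓ CMP  NZCV=1000
1: · MOVPL
2: ✓ MOVLE  r0←0xbd
3: · MOVPL
4: ✓ CMP  NZCV=1000
5: ✓ MOVLT  r1←0x11
6: ✓ MOVLT  r1←0x29
7: ✓ CMP  NZCV=0000
8: ✓ ADDNE  r2←0xa5
9: · MOVCS
10: ✓ MOVPL  r1←0x60

VAL = 0x60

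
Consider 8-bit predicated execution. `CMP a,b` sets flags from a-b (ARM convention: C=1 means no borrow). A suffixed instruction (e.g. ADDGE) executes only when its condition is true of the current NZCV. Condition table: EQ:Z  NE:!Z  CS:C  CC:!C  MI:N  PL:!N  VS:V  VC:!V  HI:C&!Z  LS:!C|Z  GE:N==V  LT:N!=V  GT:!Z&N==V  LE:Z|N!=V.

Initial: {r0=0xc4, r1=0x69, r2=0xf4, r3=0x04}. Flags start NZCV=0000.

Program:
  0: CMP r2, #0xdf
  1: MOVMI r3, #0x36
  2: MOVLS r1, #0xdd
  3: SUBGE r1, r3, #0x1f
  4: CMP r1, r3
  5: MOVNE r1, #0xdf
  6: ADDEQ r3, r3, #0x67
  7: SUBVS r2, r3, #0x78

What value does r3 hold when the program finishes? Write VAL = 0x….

VAL = 0x04

[0] flags=0010 → (cmp)
[1] flags=0010 MI?F → skip
[2] flags=0010 LS?F → skip
[3] flags=0010 GE?T → r1=0xe5
[4] flags=1010 → (cmp)
[5] flags=1010 NE?T → r1=0xdf
[6] flags=1010 EQ?F → skip
[7] flags=1010 VS?F → skip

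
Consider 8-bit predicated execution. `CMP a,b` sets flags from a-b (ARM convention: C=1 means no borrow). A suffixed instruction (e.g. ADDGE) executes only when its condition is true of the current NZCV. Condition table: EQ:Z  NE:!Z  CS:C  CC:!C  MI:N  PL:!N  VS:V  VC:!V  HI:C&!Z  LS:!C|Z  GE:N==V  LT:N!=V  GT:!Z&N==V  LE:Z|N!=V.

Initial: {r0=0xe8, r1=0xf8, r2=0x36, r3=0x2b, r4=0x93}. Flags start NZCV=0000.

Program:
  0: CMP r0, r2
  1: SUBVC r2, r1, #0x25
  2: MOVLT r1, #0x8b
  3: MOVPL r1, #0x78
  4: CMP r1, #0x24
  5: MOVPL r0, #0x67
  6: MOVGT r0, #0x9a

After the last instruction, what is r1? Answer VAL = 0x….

[0] flags=1010 → (cmp)
[1] flags=1010 VC?T → r2=0xd3
[2] flags=1010 LT?T → r1=0x8b
[3] flags=1010 PL?F → skip
[4] flags=0011 → (cmp)
[5] flags=0011 PL?T → r0=0x67
[6] flags=0011 GT?F → skip

VAL = 0x8b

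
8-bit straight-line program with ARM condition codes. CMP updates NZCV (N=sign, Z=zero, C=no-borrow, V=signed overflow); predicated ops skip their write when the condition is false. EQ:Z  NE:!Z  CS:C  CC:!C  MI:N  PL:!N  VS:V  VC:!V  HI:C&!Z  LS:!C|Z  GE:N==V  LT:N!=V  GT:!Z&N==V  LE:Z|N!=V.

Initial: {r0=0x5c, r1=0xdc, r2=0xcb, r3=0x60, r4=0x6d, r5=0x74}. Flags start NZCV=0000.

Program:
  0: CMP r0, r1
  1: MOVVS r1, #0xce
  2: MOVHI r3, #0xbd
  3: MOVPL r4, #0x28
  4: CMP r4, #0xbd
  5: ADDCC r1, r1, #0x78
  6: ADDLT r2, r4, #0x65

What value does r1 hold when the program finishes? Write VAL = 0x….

[0] flags=1001 → (cmp)
[1] flags=1001 VS?T → r1=0xce
[2] flags=1001 HI?F → skip
[3] flags=1001 PL?F → skip
[4] flags=1001 → (cmp)
[5] flags=1001 CC?T → r1=0x46
[6] flags=1001 LT?F → skip

VAL = 0x46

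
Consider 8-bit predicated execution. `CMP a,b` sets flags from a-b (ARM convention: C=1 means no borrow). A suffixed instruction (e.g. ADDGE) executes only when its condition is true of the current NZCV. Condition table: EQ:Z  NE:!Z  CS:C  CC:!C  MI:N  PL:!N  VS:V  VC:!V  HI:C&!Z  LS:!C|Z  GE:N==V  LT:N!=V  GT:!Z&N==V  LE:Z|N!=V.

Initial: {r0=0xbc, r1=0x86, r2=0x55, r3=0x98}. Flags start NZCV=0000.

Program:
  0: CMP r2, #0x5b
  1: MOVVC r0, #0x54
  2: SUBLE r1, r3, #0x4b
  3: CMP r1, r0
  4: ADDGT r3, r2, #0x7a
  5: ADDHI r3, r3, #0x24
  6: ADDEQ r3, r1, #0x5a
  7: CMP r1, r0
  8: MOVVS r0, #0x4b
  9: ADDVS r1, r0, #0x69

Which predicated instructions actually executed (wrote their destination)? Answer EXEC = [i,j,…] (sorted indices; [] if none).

[0] flags=1000 → (cmp)
[1] flags=1000 VC?T → r0=0x54
[2] flags=1000 LE?T → r1=0x4d
[3] flags=1000 → (cmp)
[4] flags=1000 GT?F → skip
[5] flags=1000 HI?F → skip
[6] flags=1000 EQ?F → skip
[7] flags=1000 → (cmp)
[8] flags=1000 VS?F → skip
[9] flags=1000 VS?F → skip

EXEC = [1,2]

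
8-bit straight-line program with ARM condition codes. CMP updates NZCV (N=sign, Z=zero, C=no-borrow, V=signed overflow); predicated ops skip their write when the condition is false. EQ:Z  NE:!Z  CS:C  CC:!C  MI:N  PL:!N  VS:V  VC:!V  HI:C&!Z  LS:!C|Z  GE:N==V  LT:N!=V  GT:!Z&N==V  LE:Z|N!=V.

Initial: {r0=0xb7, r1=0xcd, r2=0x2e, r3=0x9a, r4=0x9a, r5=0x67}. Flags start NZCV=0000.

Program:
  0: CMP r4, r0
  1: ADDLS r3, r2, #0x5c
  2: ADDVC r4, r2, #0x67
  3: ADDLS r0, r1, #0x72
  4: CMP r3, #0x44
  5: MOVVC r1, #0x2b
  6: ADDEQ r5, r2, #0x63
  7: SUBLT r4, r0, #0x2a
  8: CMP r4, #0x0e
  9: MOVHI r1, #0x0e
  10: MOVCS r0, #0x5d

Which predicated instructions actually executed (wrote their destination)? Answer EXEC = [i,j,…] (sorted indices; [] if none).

[0] flags=1000 → (cmp)
[1] flags=1000 LS?T → r3=0x8a
[2] flags=1000 VC?T → r4=0x95
[3] flags=1000 LS?T → r0=0x3f
[4] flags=0011 → (cmp)
[5] flags=0011 VC?F → skip
[6] flags=0011 EQ?F → skip
[7] flags=0011 LT?T → r4=0x15
[8] flags=0010 → (cmp)
[9] flags=0010 HI?T → r1=0x0e
[10] flags=0010 CS?T → r0=0x5d

EXEC = [1,2,3,7,9,10]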